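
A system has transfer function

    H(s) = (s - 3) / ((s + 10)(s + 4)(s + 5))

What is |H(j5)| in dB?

|H(j5)|_dB ≈ -38.8 dB

Substitute s = j5: numerator = -3 + j5, denominator = -275 + j425.
|H(j5)| = |-3 + j5| / |-275 + j425| = 5.8310 / 506.21 ≈ 0.01152.
In decibels: 20·log₁₀(0.01152) ≈ -38.8 dB.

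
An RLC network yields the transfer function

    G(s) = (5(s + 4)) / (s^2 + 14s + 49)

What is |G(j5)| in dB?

Substitute s = j5: numerator = 20 + j25, denominator = 24 + j70.
|G(j5)| = |20 + j25| / |24 + j70| = 32.016 / 74 ≈ 0.4326.
In decibels: 20·log₁₀(0.4326) ≈ -7.28 dB.

|G(j5)|_dB ≈ -7.28 dB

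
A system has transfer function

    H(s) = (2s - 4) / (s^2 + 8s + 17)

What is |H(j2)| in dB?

Substitute s = j2: numerator = -4 + j4, denominator = 13 + j16.
|H(j2)| = |-4 + j4| / |13 + j16| = 5.6569 / 20.616 ≈ 0.2744.
In decibels: 20·log₁₀(0.2744) ≈ -11.2 dB.

|H(j2)|_dB ≈ -11.2 dB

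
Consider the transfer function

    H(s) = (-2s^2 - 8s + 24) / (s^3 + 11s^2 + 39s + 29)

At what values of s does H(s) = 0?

Set the numerator to zero: -2s^2 - 8s + 24 = 0, i.e. -2·(s^2 + 4s - 12) = 0.
Factoring: (s + 6)(s - 2) = 0.

s = -6, 2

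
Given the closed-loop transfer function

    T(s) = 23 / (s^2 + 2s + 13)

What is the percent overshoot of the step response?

Comparing s^2 + 2s + 13 to s^2 + 2ζωₙs + ωₙ²: ωₙ = √13 ≈ 3.606 rad/s and ζ = 2/(2·√13) ≈ 0.2774.
%OS = 100·exp(−πζ/√(1−ζ²)) = 100·exp(−π·0.2774/√(1−0.2774²)) ≈ 40.4%.

%OS ≈ 40.4%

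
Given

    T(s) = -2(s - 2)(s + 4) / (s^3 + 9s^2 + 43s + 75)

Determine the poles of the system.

The poles are the roots of the denominator s^3 + 9s^2 + 43s + 75 = 0.
Trying s = -3: the polynomial evaluates to 0, so (s + 3) is a factor.
Dividing out leaves s^2 + 6s + 25 = 0.
The quadratic formula then gives s = -3 ± 4j.

s = -3 ± 4j, -3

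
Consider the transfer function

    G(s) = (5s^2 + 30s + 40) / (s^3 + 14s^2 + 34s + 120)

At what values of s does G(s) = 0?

Set the numerator to zero: 5s^2 + 30s + 40 = 0, i.e. 5·(s^2 + 6s + 8) = 0.
Factoring: (s + 2)(s + 4) = 0.

s = -2, -4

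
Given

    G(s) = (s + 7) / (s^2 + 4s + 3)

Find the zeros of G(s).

s = -7

Set the numerator to zero: s + 7 = 0.
So s = -7.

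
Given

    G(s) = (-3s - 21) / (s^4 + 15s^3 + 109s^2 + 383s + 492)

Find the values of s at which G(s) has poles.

s = -4 + 5j, -4 - 5j, -4, -3

The poles are the roots of the denominator s^4 + 15s^3 + 109s^2 + 383s + 492 = 0.
Trying s = -4: the polynomial evaluates to 0, so (s + 4) is a factor.
Dividing out leaves s^3 + 11s^2 + 65s + 123 = 0.
This factors further as (s^2 + 8s + 41)(s + 3) = 0.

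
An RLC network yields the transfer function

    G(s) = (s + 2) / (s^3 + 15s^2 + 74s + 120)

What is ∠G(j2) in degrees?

At s = j2: numerator = 2 + j2, denominator = 60 + j140.
∠G = ∠num − ∠den = 45° − (66.801°) = -21.80°.

∠G(j2) ≈ -21.80°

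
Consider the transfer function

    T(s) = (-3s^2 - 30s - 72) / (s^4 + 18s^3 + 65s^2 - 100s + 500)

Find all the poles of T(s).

The poles are the roots of the denominator s^4 + 18s^3 + 65s^2 - 100s + 500 = 0.
Trying s = -10: the polynomial evaluates to 0, so (s + 10) is a factor.
Dividing out leaves s^3 + 8s^2 - 15s + 50 = 0.
This factors further as (s^2 - 2s + 5)(s + 10) = 0.

s = 1 ± 2j, -10, -10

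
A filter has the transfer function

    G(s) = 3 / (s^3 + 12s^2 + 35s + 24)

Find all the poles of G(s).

s = -3, -8, -1

The poles are the roots of the denominator s^3 + 12s^2 + 35s + 24 = 0.
Trying s = -3: the polynomial evaluates to 0, so (s + 3) is a factor.
Dividing out leaves s^2 + 9s + 8 = 0.
Factoring the quadratic: (s + 8)(s + 1) = 0.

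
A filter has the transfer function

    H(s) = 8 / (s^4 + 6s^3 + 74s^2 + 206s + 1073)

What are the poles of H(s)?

The poles are the roots of the denominator s^4 + 6s^3 + 74s^2 + 206s + 1073 = 0.
No real roots exist; factor into two real quadratics: (s^2 + 2s + 37)(s^2 + 4s + 29) = 0.
Each quadratic gives a conjugate pair via the quadratic formula.

s = -1 + 6j, -1 - 6j, -2 + 5j, -2 - 5j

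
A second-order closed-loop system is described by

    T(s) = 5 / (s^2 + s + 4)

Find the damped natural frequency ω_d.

Comparing s^2 + s + 4 to s^2 + 2ζωₙs + ωₙ²: ωₙ = 2 rad/s and ζ = 1/(2·2) = 0.25.
ζωₙ = 1/2 = 0.5, so ω_d = ωₙ√(1−ζ²) = √(ωₙ² − (ζωₙ)²) = √(4 − 0.5²) = √3.75 ≈ 1.936 rad/s.

ω_d ≈ 1.936 rad/s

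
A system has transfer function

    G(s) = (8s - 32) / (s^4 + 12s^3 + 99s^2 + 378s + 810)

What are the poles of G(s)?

s = -3 ± 6j, -3 ± 3j

The poles are the roots of the denominator s^4 + 12s^3 + 99s^2 + 378s + 810 = 0.
No real roots exist; factor into two real quadratics: (s^2 + 6s + 45)(s^2 + 6s + 18) = 0.
Each quadratic gives a conjugate pair via the quadratic formula.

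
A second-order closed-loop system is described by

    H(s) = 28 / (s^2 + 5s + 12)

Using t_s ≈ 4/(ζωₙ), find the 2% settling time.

t_s ≈ 1.600 s

Comparing s^2 + 5s + 12 to s^2 + 2ζωₙs + ωₙ²: ωₙ = √12 ≈ 3.464 rad/s and ζ = 5/(2·√12) ≈ 0.7217.
ζωₙ = 5/2 = 2.5, so t_s ≈ 4/(ζωₙ) = 4/2.5 = 1.600 s.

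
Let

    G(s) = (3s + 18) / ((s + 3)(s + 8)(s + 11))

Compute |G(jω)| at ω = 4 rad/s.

Substitute s = j4: numerator = 18 + j12, denominator = -88 + j516.
|G(j4)| = |18 + j12| / |-88 + j516| = 21.633 / 523.45 ≈ 0.04133.

|G(j4)| ≈ 0.04133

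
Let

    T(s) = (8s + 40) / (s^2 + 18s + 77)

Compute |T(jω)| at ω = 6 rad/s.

|T(j6)| ≈ 0.5409

Substitute s = j6: numerator = 40 + j48, denominator = 41 + j108.
|T(j6)| = |40 + j48| / |41 + j108| = 62.482 / 115.52 ≈ 0.5409.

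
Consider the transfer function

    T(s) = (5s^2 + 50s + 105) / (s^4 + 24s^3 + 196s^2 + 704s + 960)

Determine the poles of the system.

s = -4 ± 2j, -12, -4

The poles are the roots of the denominator s^4 + 24s^3 + 196s^2 + 704s + 960 = 0.
Trying s = -12: the polynomial evaluates to 0, so (s + 12) is a factor.
Dividing out leaves s^3 + 12s^2 + 52s + 80 = 0.
This factors further as (s^2 + 8s + 20)(s + 4) = 0.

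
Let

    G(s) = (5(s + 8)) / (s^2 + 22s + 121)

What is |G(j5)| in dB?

|G(j5)|_dB ≈ -9.81 dB

Substitute s = j5: numerator = 40 + j25, denominator = 96 + j110.
|G(j5)| = |40 + j25| / |96 + j110| = 47.170 / 146 ≈ 0.3231.
In decibels: 20·log₁₀(0.3231) ≈ -9.81 dB.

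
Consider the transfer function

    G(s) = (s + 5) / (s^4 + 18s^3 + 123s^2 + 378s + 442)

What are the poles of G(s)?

The poles are the roots of the denominator s^4 + 18s^3 + 123s^2 + 378s + 442 = 0.
No real roots exist; factor into two real quadratics: (s^2 + 8s + 17)(s^2 + 10s + 26) = 0.
Each quadratic gives a conjugate pair via the quadratic formula.

s = -4 ± j, -5 ± j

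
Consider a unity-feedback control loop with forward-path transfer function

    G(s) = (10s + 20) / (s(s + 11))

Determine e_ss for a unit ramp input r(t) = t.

G(s) has one pole at the origin.
This is a Type 1 system. Kv = lim_{s→0} s·G(s) = 20/11.
e_ss = 1/Kv = 1/(20/11) = 11/20 ≈ 0.5500.

e_ss = 0.5500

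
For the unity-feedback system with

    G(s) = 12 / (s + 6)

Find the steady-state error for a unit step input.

e_ss = 0.3333

G(s) has no poles at the origin.
This is a Type 0 system. Kp = lim_{s→0} G(s) = 12/6 = 2.
e_ss = 1/(1 + Kp) = 1/(1 + 2) = 1/3 ≈ 0.3333.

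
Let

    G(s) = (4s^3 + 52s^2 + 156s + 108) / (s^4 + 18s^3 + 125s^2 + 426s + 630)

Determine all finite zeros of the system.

s = -3, -1, -9

Set the numerator to zero: 4s^3 + 52s^2 + 156s + 108 = 0, i.e. 4·(s^3 + 13s^2 + 39s + 27) = 0.
Factoring: (s + 3)(s + 1)(s + 9) = 0.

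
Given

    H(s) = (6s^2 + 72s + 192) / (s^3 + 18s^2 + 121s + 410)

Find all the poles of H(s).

The poles are the roots of the denominator s^3 + 18s^2 + 121s + 410 = 0.
Trying s = -10: the polynomial evaluates to 0, so (s + 10) is a factor.
Dividing out leaves s^2 + 8s + 41 = 0.
The quadratic formula then gives s = -4 ± 5j.

s = -4 ± 5j, -10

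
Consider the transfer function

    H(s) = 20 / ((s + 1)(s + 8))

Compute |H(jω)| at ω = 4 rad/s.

Substitute s = j4: numerator = 20, denominator = -8 + j36.
|H(j4)| = |20| / |-8 + j36| = 20 / 36.878 ≈ 0.5423.

|H(j4)| ≈ 0.5423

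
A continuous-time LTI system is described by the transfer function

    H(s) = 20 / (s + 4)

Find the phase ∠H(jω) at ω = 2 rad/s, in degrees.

∠H(j2) ≈ -26.57°

At s = j2: numerator = 20, denominator = 4 + j2.
∠H = ∠num − ∠den = 0° − (26.565°) = -26.57°.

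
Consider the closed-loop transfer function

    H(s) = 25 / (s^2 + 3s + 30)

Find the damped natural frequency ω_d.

ω_d ≈ 5.268 rad/s

Comparing s^2 + 3s + 30 to s^2 + 2ζωₙs + ωₙ²: ωₙ = √30 ≈ 5.477 rad/s and ζ = 3/(2·√30) ≈ 0.2739.
ζωₙ = 3/2 = 1.5, so ω_d = ωₙ√(1−ζ²) = √(ωₙ² − (ζωₙ)²) = √(30 − 1.5²) = √27.75 ≈ 5.268 rad/s.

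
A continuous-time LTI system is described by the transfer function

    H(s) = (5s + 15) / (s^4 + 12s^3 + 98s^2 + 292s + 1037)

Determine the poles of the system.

s = -1 ± 4j, -5 ± 6j

The poles are the roots of the denominator s^4 + 12s^3 + 98s^2 + 292s + 1037 = 0.
No real roots exist; factor into two real quadratics: (s^2 + 2s + 17)(s^2 + 10s + 61) = 0.
Each quadratic gives a conjugate pair via the quadratic formula.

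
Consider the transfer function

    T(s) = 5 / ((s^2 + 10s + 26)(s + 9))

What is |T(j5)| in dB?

|T(j5)|_dB ≈ -40.3 dB

Substitute s = j5: numerator = 5, denominator = -241 + j455.
|T(j5)| = |5| / |-241 + j455| = 5 / 514.88 ≈ 0.009711.
In decibels: 20·log₁₀(0.009711) ≈ -40.3 dB.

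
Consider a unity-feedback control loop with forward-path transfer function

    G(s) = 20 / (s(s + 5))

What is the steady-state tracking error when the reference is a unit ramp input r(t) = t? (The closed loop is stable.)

G(s) has one pole at the origin.
This is a Type 1 system. Kv = lim_{s→0} s·G(s) = 20/5 = 4.
e_ss = 1/Kv = 1/(4) = 1/4 ≈ 0.2500.

e_ss = 0.2500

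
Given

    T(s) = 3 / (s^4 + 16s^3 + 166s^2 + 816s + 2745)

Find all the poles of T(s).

The poles are the roots of the denominator s^4 + 16s^3 + 166s^2 + 816s + 2745 = 0.
No real roots exist; factor into two real quadratics: (s^2 + 10s + 61)(s^2 + 6s + 45) = 0.
Each quadratic gives a conjugate pair via the quadratic formula.

s = -5 + 6j, -5 - 6j, -3 + 6j, -3 - 6j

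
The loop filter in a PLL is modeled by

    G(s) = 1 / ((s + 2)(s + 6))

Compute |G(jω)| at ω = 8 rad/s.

Substitute s = j8: numerator = 1, denominator = -52 + j64.
|G(j8)| = |1| / |-52 + j64| = 1 / 82.462 ≈ 0.01213.

|G(j8)| ≈ 0.01213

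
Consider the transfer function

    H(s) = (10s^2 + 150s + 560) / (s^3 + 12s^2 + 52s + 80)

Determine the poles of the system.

s = -4 + 2j, -4 - 2j, -4

The poles are the roots of the denominator s^3 + 12s^2 + 52s + 80 = 0.
Trying s = -4: the polynomial evaluates to 0, so (s + 4) is a factor.
Dividing out leaves s^2 + 8s + 20 = 0.
The quadratic formula then gives s = -4 ± 2j.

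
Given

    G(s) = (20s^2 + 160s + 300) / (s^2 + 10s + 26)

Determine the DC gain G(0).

Set s = 0: G(0) = (300) / (26) = 150/13.

G(0) = 150/13 ≈ 11.54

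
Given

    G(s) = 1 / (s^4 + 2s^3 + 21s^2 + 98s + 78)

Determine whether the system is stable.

The denominator s^4 + 2s^3 + 21s^2 + 98s + 78 factors as (s + 3)(s + 1)(s^2 - 2s + 26), giving poles at s = -3, -1, 1 + 5j, 1 - 5j.
Since the pole(s) at s = 1 ± 5j lie in the right half-plane, the system is unstable.

unstable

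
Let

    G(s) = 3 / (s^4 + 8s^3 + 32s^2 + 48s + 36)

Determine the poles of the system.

s = -1 + j, -1 - j, -3 + 3j, -3 - 3j

The poles are the roots of the denominator s^4 + 8s^3 + 32s^2 + 48s + 36 = 0.
No real roots exist; factor into two real quadratics: (s^2 + 2s + 2)(s^2 + 6s + 18) = 0.
Each quadratic gives a conjugate pair via the quadratic formula.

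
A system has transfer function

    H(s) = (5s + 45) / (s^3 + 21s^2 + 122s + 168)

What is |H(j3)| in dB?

Substitute s = j3: numerator = 45 + j15, denominator = -21 + j339.
|H(j3)| = |45 + j15| / |-21 + j339| = 47.434 / 339.65 ≈ 0.1397.
In decibels: 20·log₁₀(0.1397) ≈ -17.1 dB.

|H(j3)|_dB ≈ -17.1 dB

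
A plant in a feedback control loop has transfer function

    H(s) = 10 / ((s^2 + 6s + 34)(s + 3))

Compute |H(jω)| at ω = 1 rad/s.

Substitute s = j1: numerator = 10, denominator = 93 + j51.
|H(j1)| = |10| / |93 + j51| = 10 / 106.07 ≈ 0.09428.

|H(j1)| ≈ 0.09428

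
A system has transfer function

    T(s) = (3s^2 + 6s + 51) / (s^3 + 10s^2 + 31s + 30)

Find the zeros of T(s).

Set the numerator to zero: 3s^2 + 6s + 51 = 0, i.e. 3·(s^2 + 2s + 17) = 0.
Factoring: (s^2 + 2s + 17) = 0.

s = -1 ± 4j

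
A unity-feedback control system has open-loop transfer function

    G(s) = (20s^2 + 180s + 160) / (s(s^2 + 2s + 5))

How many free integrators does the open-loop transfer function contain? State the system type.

Type 1

The denominator has 1 factor of s at the origin (free integrator), so this is a Type 1 system.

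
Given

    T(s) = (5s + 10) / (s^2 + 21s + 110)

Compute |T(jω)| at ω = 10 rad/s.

|T(j10)| ≈ 0.2425

Substitute s = j10: numerator = 10 + j50, denominator = 10 + j210.
|T(j10)| = |10 + j50| / |10 + j210| = 50.990 / 210.24 ≈ 0.2425.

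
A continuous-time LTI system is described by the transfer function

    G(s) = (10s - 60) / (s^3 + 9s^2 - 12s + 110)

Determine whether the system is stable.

unstable

The denominator s^3 + 9s^2 - 12s + 110 factors as (s + 11)(s^2 - 2s + 10), giving poles at s = -11, 1 + 3j, 1 - 3j.
Since the pole(s) at s = 1 + 3j, 1 - 3j lie in the right half-plane, the system is unstable.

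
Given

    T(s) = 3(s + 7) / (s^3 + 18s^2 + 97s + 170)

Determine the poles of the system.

s = -4 + j, -4 - j, -10

The poles are the roots of the denominator s^3 + 18s^2 + 97s + 170 = 0.
Trying s = -10: the polynomial evaluates to 0, so (s + 10) is a factor.
Dividing out leaves s^2 + 8s + 17 = 0.
The quadratic formula then gives s = -4 ± 1j.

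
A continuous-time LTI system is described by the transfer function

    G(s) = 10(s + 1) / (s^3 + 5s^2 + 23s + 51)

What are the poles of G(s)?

s = -1 + 4j, -1 - 4j, -3

The poles are the roots of the denominator s^3 + 5s^2 + 23s + 51 = 0.
Trying s = -3: the polynomial evaluates to 0, so (s + 3) is a factor.
Dividing out leaves s^2 + 2s + 17 = 0.
The quadratic formula then gives s = -1 ± 4j.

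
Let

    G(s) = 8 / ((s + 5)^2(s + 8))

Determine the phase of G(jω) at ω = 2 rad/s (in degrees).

∠G(j2) ≈ -57.64°

At s = j2: numerator = 8, denominator = 128 + j202.
∠G = ∠num − ∠den = 0° − (57.639°) = -57.64°.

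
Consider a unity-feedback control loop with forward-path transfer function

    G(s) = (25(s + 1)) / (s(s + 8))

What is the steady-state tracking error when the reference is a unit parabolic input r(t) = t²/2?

G(s) has one pole at the origin.
This is a Type 1 system; Ka = lim_{s→0} s^2·G(s) = 0, so the steady-state error for a parabola input is infinite.

e_ss = ∞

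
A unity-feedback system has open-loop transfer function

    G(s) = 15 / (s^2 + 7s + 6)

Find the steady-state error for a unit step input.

G(s) has no poles at the origin.
This is a Type 0 system. Kp = lim_{s→0} G(s) = 15/6 = 5/2.
e_ss = 1/(1 + Kp) = 1/(1 + 5/2) = 2/7 ≈ 0.2857.

e_ss = 0.2857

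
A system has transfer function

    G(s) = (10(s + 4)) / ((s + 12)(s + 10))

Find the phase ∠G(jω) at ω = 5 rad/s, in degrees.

At s = j5: numerator = 40 + j50, denominator = 95 + j110.
∠G = ∠num − ∠den = 51.340° − (49.185°) = 2.155°.

∠G(j5) ≈ 2.155°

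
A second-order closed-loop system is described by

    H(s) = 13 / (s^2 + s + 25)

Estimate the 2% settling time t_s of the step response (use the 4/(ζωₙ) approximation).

t_s ≈ 8 s

Comparing s^2 + s + 25 to s^2 + 2ζωₙs + ωₙ²: ωₙ = 5 rad/s and ζ = 1/(2·5) = 0.1.
ζωₙ = 1/2 = 0.5, so t_s ≈ 4/(ζωₙ) = 4/0.5 = 8 s.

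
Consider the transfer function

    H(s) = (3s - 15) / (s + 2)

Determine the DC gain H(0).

Set s = 0: H(0) = (-15) / (2) = -15/2.

H(0) = -15/2 ≈ -7.500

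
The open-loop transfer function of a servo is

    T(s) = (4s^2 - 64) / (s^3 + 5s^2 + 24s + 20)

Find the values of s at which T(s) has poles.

The poles are the roots of the denominator s^3 + 5s^2 + 24s + 20 = 0.
Trying s = -1: the polynomial evaluates to 0, so (s + 1) is a factor.
Dividing out leaves s^2 + 4s + 20 = 0.
The quadratic formula then gives s = -2 ± 4j.

s = -2 + 4j, -2 - 4j, -1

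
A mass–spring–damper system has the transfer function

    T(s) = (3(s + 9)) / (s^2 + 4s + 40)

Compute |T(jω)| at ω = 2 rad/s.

|T(j2)| = 0.7500

Substitute s = j2: numerator = 27 + j6, denominator = 36 + j8.
|T(j2)| = |27 + j6| / |36 + j8| = 27.659 / 36.878 = 0.7500.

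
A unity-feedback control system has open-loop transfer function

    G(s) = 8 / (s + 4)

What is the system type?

Type 0

The denominator has no factor of s at the origin — no free integrator — so this is a Type 0 system.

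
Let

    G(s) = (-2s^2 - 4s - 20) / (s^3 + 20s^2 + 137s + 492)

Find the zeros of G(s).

s = -1 + 3j, -1 - 3j

Set the numerator to zero: -2s^2 - 4s - 20 = 0, i.e. -2·(s^2 + 2s + 10) = 0.
Factoring: (s^2 + 2s + 10) = 0.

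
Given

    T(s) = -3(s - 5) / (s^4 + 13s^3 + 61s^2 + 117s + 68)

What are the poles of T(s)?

The poles are the roots of the denominator s^4 + 13s^3 + 61s^2 + 117s + 68 = 0.
Trying s = -4: the polynomial evaluates to 0, so (s + 4) is a factor.
Dividing out leaves s^3 + 9s^2 + 25s + 17 = 0.
This factors further as (s^2 + 8s + 17)(s + 1) = 0.

s = -4 ± j, -4, -1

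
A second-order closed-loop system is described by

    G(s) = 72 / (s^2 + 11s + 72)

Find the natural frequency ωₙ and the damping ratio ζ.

Compare the denominator to the standard form s^2 + 2ζωₙs + ωₙ².
ωₙ² = 72, so ωₙ = √72 ≈ 8.485 rad/s.
2ζωₙ = 11, so ζ = 11/(2·√72) ≈ 0.6482.
With ζ = 0.6482 the response is underdamped.

ωₙ ≈ 8.485 rad/s, ζ ≈ 0.6482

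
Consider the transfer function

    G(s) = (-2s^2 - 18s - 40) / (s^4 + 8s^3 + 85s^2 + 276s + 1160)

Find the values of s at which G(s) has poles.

s = -2 ± 5j, -2 ± 6j

The poles are the roots of the denominator s^4 + 8s^3 + 85s^2 + 276s + 1160 = 0.
No real roots exist; factor into two real quadratics: (s^2 + 4s + 29)(s^2 + 4s + 40) = 0.
Each quadratic gives a conjugate pair via the quadratic formula.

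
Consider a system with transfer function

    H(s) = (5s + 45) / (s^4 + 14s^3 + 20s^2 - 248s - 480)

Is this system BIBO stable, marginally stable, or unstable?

The denominator s^4 + 14s^3 + 20s^2 - 248s - 480 factors as (s + 2)(s + 6)(s + 10)(s - 4), giving poles at s = -2, -6, -10, 4.
Since the pole(s) at s = 4 lie in the right half-plane, the system is unstable.

unstable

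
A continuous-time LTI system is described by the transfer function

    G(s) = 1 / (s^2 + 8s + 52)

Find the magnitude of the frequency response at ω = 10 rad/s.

Substitute s = j10: numerator = 1, denominator = -48 + j80.
|G(j10)| = |1| / |-48 + j80| = 1 / 93.295 ≈ 0.01072.

|G(j10)| ≈ 0.01072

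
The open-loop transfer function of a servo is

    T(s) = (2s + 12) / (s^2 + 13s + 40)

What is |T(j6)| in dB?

|T(j6)|_dB ≈ -13.3 dB

Substitute s = j6: numerator = 12 + j12, denominator = 4 + j78.
|T(j6)| = |12 + j12| / |4 + j78| = 16.971 / 78.102 ≈ 0.2173.
In decibels: 20·log₁₀(0.2173) ≈ -13.3 dB.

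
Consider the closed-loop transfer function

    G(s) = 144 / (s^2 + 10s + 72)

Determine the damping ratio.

ζ ≈ 0.5893

Compare the denominator to the standard form s^2 + 2ζωₙs + ωₙ².
ωₙ² = 72, so ωₙ = √72 ≈ 8.485 rad/s.
2ζωₙ = 10, so ζ = 10/(2·√72) ≈ 0.5893.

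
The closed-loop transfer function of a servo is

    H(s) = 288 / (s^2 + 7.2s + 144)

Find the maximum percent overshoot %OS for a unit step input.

%OS ≈ 37.2%

Comparing s^2 + 7.2s + 144 to s^2 + 2ζωₙs + ωₙ²: ωₙ = 12 rad/s and ζ = 7.2/(2·12) = 0.3.
%OS = 100·exp(−πζ/√(1−ζ²)) = 100·exp(−π·0.3/√(1−0.3²)) ≈ 37.2%.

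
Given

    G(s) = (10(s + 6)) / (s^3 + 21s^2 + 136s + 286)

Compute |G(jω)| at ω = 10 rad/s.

Substitute s = j10: numerator = 60 + j100, denominator = -1814 + j360.
|G(j10)| = |60 + j100| / |-1814 + j360| = 116.62 / 1849.4 ≈ 0.06306.

|G(j10)| ≈ 0.06306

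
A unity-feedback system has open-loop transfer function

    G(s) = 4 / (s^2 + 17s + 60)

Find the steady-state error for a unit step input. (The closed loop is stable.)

e_ss = 0.9375

G(s) has no poles at the origin.
This is a Type 0 system. Kp = lim_{s→0} G(s) = 4/60 = 1/15.
e_ss = 1/(1 + Kp) = 1/(1 + 1/15) = 15/16 ≈ 0.9375.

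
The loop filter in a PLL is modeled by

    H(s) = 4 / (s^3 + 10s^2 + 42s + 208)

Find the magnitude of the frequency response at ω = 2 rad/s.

Substitute s = j2: numerator = 4, denominator = 168 + j76.
|H(j2)| = |4| / |168 + j76| = 4 / 184.39 ≈ 0.02169.

|H(j2)| ≈ 0.02169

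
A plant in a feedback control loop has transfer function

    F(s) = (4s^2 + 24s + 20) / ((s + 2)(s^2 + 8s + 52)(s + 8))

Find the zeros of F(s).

Set the numerator to zero: 4s^2 + 24s + 20 = 0, i.e. 4·(s^2 + 6s + 5) = 0.
Factoring: (s + 5)(s + 1) = 0.

s = -5, -1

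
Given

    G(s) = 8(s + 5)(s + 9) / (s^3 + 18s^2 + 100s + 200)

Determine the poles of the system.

The poles are the roots of the denominator s^3 + 18s^2 + 100s + 200 = 0.
Trying s = -10: the polynomial evaluates to 0, so (s + 10) is a factor.
Dividing out leaves s^2 + 8s + 20 = 0.
The quadratic formula then gives s = -4 ± 2j.

s = -4 ± 2j, -10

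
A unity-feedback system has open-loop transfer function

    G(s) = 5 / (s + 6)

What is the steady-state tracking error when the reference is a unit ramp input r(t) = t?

e_ss = ∞

G(s) has no poles at the origin.
This is a Type 0 system; Kv = lim_{s→0} s·G(s) = 0, so the steady-state error for a ramp input is infinite.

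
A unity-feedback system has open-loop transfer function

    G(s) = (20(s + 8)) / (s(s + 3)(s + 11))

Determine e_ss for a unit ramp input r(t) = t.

e_ss = 0.2062

G(s) has one pole at the origin.
This is a Type 1 system. Kv = lim_{s→0} s·G(s) = 160/33.
e_ss = 1/Kv = 1/(160/33) = 33/160 ≈ 0.2062.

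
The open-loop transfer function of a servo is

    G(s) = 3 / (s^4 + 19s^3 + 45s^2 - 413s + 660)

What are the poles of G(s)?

The poles are the roots of the denominator s^4 + 19s^3 + 45s^2 - 413s + 660 = 0.
Trying s = -11: the polynomial evaluates to 0, so (s + 11) is a factor.
Dividing out leaves s^3 + 8s^2 - 43s + 60 = 0.
This factors further as (s^2 - 4s + 5)(s + 12) = 0.

s = 2 ± j, -11, -12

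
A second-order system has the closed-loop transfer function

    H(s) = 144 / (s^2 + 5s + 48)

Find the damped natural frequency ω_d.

Comparing s^2 + 5s + 48 to s^2 + 2ζωₙs + ωₙ²: ωₙ = √48 ≈ 6.928 rad/s and ζ = 5/(2·√48) ≈ 0.3608.
ζωₙ = 5/2 = 2.5, so ω_d = ωₙ√(1−ζ²) = √(ωₙ² − (ζωₙ)²) = √(48 − 2.5²) = √41.75 ≈ 6.461 rad/s.

ω_d ≈ 6.461 rad/s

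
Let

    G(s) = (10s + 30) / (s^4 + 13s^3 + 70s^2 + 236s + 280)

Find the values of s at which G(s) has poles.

s = -7, -2 ± 4j, -2

The poles are the roots of the denominator s^4 + 13s^3 + 70s^2 + 236s + 280 = 0.
Trying s = -7: the polynomial evaluates to 0, so (s + 7) is a factor.
Dividing out leaves s^3 + 6s^2 + 28s + 40 = 0.
This factors further as (s^2 + 4s + 20)(s + 2) = 0.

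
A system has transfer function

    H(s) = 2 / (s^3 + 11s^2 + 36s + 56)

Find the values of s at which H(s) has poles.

The poles are the roots of the denominator s^3 + 11s^2 + 36s + 56 = 0.
Trying s = -7: the polynomial evaluates to 0, so (s + 7) is a factor.
Dividing out leaves s^2 + 4s + 8 = 0.
The quadratic formula then gives s = -2 ± 2j.

s = -2 ± 2j, -7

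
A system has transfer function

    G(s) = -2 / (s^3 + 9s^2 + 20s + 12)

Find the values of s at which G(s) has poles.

s = -2, -1, -6

The poles are the roots of the denominator s^3 + 9s^2 + 20s + 12 = 0.
Trying s = -2: the polynomial evaluates to 0, so (s + 2) is a factor.
Dividing out leaves s^2 + 7s + 6 = 0.
Factoring the quadratic: (s + 1)(s + 6) = 0.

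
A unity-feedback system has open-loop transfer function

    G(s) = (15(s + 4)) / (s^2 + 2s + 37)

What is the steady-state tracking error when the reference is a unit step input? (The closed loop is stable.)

G(s) has no poles at the origin.
This is a Type 0 system. Kp = lim_{s→0} G(s) = 60/37.
e_ss = 1/(1 + Kp) = 1/(1 + 60/37) = 37/97 ≈ 0.3814.

e_ss = 0.3814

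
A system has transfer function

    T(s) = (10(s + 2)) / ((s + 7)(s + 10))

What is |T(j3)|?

Substitute s = j3: numerator = 20 + j30, denominator = 61 + j51.
|T(j3)| = |20 + j30| / |61 + j51| = 36.056 / 79.511 ≈ 0.4535.

|T(j3)| ≈ 0.4535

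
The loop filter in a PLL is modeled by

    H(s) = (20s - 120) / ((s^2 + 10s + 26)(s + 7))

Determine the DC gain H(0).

H(0) = -60/91 ≈ -0.6593

Set s = 0: H(0) = (-120) / (182) = -60/91.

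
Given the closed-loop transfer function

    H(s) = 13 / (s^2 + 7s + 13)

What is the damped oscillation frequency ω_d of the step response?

ω_d ≈ 0.8660 rad/s

Comparing s^2 + 7s + 13 to s^2 + 2ζωₙs + ωₙ²: ωₙ = √13 ≈ 3.606 rad/s and ζ = 7/(2·√13) ≈ 0.9707.
ζωₙ = 7/2 = 3.5, so ω_d = ωₙ√(1−ζ²) = √(ωₙ² − (ζωₙ)²) = √(13 − 3.5²) = √0.75 ≈ 0.8660 rad/s.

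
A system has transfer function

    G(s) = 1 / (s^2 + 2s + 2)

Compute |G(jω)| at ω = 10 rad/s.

|G(j10)| ≈ 0.009998

Substitute s = j10: numerator = 1, denominator = -98 + j20.
|G(j10)| = |1| / |-98 + j20| = 1 / 100.02 ≈ 0.009998.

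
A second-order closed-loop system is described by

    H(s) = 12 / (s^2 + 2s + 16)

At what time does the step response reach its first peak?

t_p ≈ 0.8112 s

Comparing s^2 + 2s + 16 to s^2 + 2ζωₙs + ωₙ²: ωₙ = 4 rad/s and ζ = 2/(2·4) = 0.25.
ζωₙ = 2/2 = 1, so ω_d = ωₙ√(1−ζ²) = √(ωₙ² − (ζωₙ)²) = √(16 − 1²) = √15 ≈ 3.873 rad/s.
t_p = π/ω_d = π/3.873 ≈ 0.8112 s.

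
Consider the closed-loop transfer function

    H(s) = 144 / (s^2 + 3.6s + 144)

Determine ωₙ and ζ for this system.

Compare the denominator to the standard form s^2 + 2ζωₙs + ωₙ².
ωₙ² = 144, so ωₙ = 12 rad/s.
2ζωₙ = 3.6, so ζ = 3.6/(2·12) = 0.15.

ωₙ = 12 rad/s, ζ = 0.15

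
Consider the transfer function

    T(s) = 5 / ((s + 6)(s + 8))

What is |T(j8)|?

Substitute s = j8: numerator = 5, denominator = -16 + j112.
|T(j8)| = |5| / |-16 + j112| = 5 / 113.14 ≈ 0.04419.

|T(j8)| ≈ 0.04419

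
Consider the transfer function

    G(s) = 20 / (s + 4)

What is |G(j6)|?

|G(j6)| ≈ 2.774

Substitute s = j6: numerator = 20, denominator = 4 + j6.
|G(j6)| = |20| / |4 + j6| = 20 / 7.2111 ≈ 2.774.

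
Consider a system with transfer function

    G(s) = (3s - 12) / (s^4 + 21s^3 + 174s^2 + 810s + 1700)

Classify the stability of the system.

stable

The denominator s^4 + 21s^3 + 174s^2 + 810s + 1700 factors as (s + 5)(s^2 + 6s + 34)(s + 10), giving poles at s = -5, -3 + 5j, -3 - 5j, -10.
Since all poles lie strictly in the left half-plane, the system is stable.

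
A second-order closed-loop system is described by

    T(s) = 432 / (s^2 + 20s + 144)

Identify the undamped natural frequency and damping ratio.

Compare the denominator to the standard form s^2 + 2ζωₙs + ωₙ².
ωₙ² = 144, so ωₙ = 12 rad/s.
2ζωₙ = 20, so ζ = 20/(2·12) ≈ 0.8333.

ωₙ = 12 rad/s, ζ ≈ 0.8333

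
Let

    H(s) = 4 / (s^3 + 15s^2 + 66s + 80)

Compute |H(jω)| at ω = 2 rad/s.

|H(j2)| ≈ 0.03185

Substitute s = j2: numerator = 4, denominator = 20 + j124.
|H(j2)| = |4| / |20 + j124| = 4 / 125.60 ≈ 0.03185.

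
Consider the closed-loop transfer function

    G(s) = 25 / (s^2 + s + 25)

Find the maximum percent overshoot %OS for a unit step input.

%OS ≈ 72.9%

Comparing s^2 + s + 25 to s^2 + 2ζωₙs + ωₙ²: ωₙ = 5 rad/s and ζ = 1/(2·5) = 0.1.
%OS = 100·exp(−πζ/√(1−ζ²)) = 100·exp(−π·0.1/√(1−0.1²)) ≈ 72.9%.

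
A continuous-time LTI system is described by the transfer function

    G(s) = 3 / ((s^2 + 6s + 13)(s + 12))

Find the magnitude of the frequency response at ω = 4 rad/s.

|G(j4)| ≈ 0.009806

Substitute s = j4: numerator = 3, denominator = -132 + j276.
|G(j4)| = |3| / |-132 + j276| = 3 / 305.94 ≈ 0.009806.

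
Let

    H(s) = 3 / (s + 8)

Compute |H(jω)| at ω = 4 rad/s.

Substitute s = j4: numerator = 3, denominator = 8 + j4.
|H(j4)| = |3| / |8 + j4| = 3 / 8.9443 ≈ 0.3354.

|H(j4)| ≈ 0.3354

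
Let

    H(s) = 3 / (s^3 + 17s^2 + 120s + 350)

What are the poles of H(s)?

s = -5 + 5j, -5 - 5j, -7

The poles are the roots of the denominator s^3 + 17s^2 + 120s + 350 = 0.
Trying s = -7: the polynomial evaluates to 0, so (s + 7) is a factor.
Dividing out leaves s^2 + 10s + 50 = 0.
The quadratic formula then gives s = -5 ± 5j.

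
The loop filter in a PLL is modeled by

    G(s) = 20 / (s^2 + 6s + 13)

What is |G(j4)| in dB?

Substitute s = j4: numerator = 20, denominator = -3 + j24.
|G(j4)| = |20| / |-3 + j24| = 20 / 24.187 ≈ 0.8269.
In decibels: 20·log₁₀(0.8269) ≈ -1.65 dB.

|G(j4)|_dB ≈ -1.65 dB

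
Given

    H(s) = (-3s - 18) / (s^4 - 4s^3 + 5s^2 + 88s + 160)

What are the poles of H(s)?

The poles are the roots of the denominator s^4 - 4s^3 + 5s^2 + 88s + 160 = 0.
No real roots exist; factor into two real quadratics: (s^2 - 8s + 32)(s^2 + 4s + 5) = 0.
Each quadratic gives a conjugate pair via the quadratic formula.

s = 4 ± 4j, -2 ± j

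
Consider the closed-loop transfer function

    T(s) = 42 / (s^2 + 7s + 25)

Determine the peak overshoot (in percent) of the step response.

%OS ≈ 4.60%

Comparing s^2 + 7s + 25 to s^2 + 2ζωₙs + ωₙ²: ωₙ = 5 rad/s and ζ = 7/(2·5) = 0.7.
%OS = 100·exp(−πζ/√(1−ζ²)) = 100·exp(−π·0.7/√(1−0.7²)) ≈ 4.60%.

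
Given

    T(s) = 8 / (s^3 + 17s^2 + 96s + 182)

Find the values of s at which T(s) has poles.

s = -7, -5 ± j

The poles are the roots of the denominator s^3 + 17s^2 + 96s + 182 = 0.
Trying s = -7: the polynomial evaluates to 0, so (s + 7) is a factor.
Dividing out leaves s^2 + 10s + 26 = 0.
The quadratic formula then gives s = -5 ± 1j.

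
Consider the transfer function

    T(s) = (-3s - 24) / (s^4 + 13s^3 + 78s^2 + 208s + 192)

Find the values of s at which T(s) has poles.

The poles are the roots of the denominator s^4 + 13s^3 + 78s^2 + 208s + 192 = 0.
Trying s = -2: the polynomial evaluates to 0, so (s + 2) is a factor.
Dividing out leaves s^3 + 11s^2 + 56s + 96 = 0.
This factors further as (s^2 + 8s + 32)(s + 3) = 0.

s = -4 + 4j, -4 - 4j, -2, -3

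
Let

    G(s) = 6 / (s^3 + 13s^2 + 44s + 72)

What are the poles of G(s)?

s = -2 ± 2j, -9

The poles are the roots of the denominator s^3 + 13s^2 + 44s + 72 = 0.
Trying s = -9: the polynomial evaluates to 0, so (s + 9) is a factor.
Dividing out leaves s^2 + 4s + 8 = 0.
The quadratic formula then gives s = -2 ± 2j.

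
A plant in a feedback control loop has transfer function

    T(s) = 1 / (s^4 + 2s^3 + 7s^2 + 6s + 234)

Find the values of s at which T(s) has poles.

The poles are the roots of the denominator s^4 + 2s^3 + 7s^2 + 6s + 234 = 0.
No real roots exist; factor into two real quadratics: (s^2 + 6s + 18)(s^2 - 4s + 13) = 0.
Each quadratic gives a conjugate pair via the quadratic formula.

s = -3 ± 3j, 2 ± 3j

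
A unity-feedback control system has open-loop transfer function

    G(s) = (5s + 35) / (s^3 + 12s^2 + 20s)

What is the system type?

Type 1

Factor s from the denominator: s^3 + 12s^2 + 20s = s·(s^2 + 12s + 20).
There is 1 pole at the origin, so the system is Type 1.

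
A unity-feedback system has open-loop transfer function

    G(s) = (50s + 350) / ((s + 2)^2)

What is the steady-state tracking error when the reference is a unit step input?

e_ss = 0.01130

G(s) has no poles at the origin.
This is a Type 0 system. Kp = lim_{s→0} G(s) = 350/4 = 175/2.
e_ss = 1/(1 + Kp) = 1/(1 + 175/2) = 2/177 ≈ 0.01130.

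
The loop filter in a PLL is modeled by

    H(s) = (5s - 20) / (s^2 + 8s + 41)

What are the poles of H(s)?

The poles are the roots of the denominator s^2 + 8s + 41 = 0.
Using the quadratic formula: s = (-8 ± √(-100))/2 = -4 ± 5j.

s = -4 + 5j, -4 - 5j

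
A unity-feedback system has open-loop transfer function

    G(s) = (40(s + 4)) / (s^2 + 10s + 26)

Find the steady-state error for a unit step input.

G(s) has no poles at the origin.
This is a Type 0 system. Kp = lim_{s→0} G(s) = 160/26 = 80/13.
e_ss = 1/(1 + Kp) = 1/(1 + 80/13) = 13/93 ≈ 0.1398.

e_ss = 0.1398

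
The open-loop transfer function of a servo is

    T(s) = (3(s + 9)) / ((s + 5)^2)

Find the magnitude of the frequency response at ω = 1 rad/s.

Substitute s = j1: numerator = 27 + j3, denominator = 24 + j10.
|T(j1)| = |27 + j3| / |24 + j10| = 27.166 / 26 ≈ 1.045.

|T(j1)| ≈ 1.045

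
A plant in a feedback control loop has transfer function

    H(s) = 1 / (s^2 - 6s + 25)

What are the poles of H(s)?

s = 3 ± 4j

The poles are the roots of the denominator s^2 - 6s + 25 = 0.
Using the quadratic formula: s = (6 ± √(-64))/2 = 3 ± 4j.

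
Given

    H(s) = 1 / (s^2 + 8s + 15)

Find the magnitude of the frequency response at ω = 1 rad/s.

|H(j1)| ≈ 0.06202

Substitute s = j1: numerator = 1, denominator = 14 + j8.
|H(j1)| = |1| / |14 + j8| = 1 / 16.125 ≈ 0.06202.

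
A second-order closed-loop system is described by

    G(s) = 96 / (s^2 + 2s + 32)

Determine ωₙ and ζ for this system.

Compare the denominator to the standard form s^2 + 2ζωₙs + ωₙ².
ωₙ² = 32, so ωₙ = √32 ≈ 5.657 rad/s.
2ζωₙ = 2, so ζ = 2/(2·√32) ≈ 0.1768.
With ζ = 0.1768 the response is underdamped.

ωₙ ≈ 5.657 rad/s, ζ ≈ 0.1768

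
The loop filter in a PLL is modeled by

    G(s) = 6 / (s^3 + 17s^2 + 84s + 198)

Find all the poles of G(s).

s = -3 ± 3j, -11

The poles are the roots of the denominator s^3 + 17s^2 + 84s + 198 = 0.
Trying s = -11: the polynomial evaluates to 0, so (s + 11) is a factor.
Dividing out leaves s^2 + 6s + 18 = 0.
The quadratic formula then gives s = -3 ± 3j.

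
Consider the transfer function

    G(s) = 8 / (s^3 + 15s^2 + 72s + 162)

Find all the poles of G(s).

The poles are the roots of the denominator s^3 + 15s^2 + 72s + 162 = 0.
Trying s = -9: the polynomial evaluates to 0, so (s + 9) is a factor.
Dividing out leaves s^2 + 6s + 18 = 0.
The quadratic formula then gives s = -3 ± 3j.

s = -3 ± 3j, -9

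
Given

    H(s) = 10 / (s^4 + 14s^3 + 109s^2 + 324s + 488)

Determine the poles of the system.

The poles are the roots of the denominator s^4 + 14s^3 + 109s^2 + 324s + 488 = 0.
No real roots exist; factor into two real quadratics: (s^2 + 4s + 8)(s^2 + 10s + 61) = 0.
Each quadratic gives a conjugate pair via the quadratic formula.

s = -2 + 2j, -2 - 2j, -5 + 6j, -5 - 6j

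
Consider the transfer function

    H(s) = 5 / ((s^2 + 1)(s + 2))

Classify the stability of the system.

marginally stable

The poles can be read from the denominator factors: s = ±j, -2.
Since the simple pole(s) at s = j, -j lie on the jω-axis with none in the right half-plane, the system is marginally stable.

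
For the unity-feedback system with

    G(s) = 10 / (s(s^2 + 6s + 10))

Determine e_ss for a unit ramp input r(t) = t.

e_ss = 1

G(s) has one pole at the origin.
This is a Type 1 system. Kv = lim_{s→0} s·G(s) = 10/10 = 1.
e_ss = 1/Kv = 1/(1) = 1.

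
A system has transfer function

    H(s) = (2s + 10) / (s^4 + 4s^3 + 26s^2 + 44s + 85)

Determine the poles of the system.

The poles are the roots of the denominator s^4 + 4s^3 + 26s^2 + 44s + 85 = 0.
No real roots exist; factor into two real quadratics: (s^2 + 2s + 17)(s^2 + 2s + 5) = 0.
Each quadratic gives a conjugate pair via the quadratic formula.

s = -1 ± 4j, -1 ± 2j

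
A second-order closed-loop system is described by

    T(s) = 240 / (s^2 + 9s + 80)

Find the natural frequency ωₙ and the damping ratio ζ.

ωₙ ≈ 8.944 rad/s, ζ ≈ 0.5031

Compare the denominator to the standard form s^2 + 2ζωₙs + ωₙ².
ωₙ² = 80, so ωₙ = √80 ≈ 8.944 rad/s.
2ζωₙ = 9, so ζ = 9/(2·√80) ≈ 0.5031.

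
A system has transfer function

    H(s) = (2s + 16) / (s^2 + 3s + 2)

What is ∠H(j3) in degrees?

∠H(j3) ≈ -107.3°

At s = j3: numerator = 16 + j6, denominator = -7 + j9.
∠H = ∠num − ∠den = 20.556° − (127.87°) = -107.3°.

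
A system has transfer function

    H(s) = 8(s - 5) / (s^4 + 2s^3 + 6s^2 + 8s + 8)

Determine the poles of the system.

s = 2j, -2j, -1 + j, -1 - j

The poles are the roots of the denominator s^4 + 2s^3 + 6s^2 + 8s + 8 = 0.
No real roots exist; factor into two real quadratics: (s^2 + 4)(s^2 + 2s + 2) = 0.
Each quadratic gives a conjugate pair via the quadratic formula.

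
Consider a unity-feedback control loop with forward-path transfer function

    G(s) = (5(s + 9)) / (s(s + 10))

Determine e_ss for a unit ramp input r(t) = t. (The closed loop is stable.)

G(s) has one pole at the origin.
This is a Type 1 system. Kv = lim_{s→0} s·G(s) = 45/10 = 9/2.
e_ss = 1/Kv = 1/(9/2) = 2/9 ≈ 0.2222.

e_ss = 0.2222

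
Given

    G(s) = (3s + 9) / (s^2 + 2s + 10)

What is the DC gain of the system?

Set s = 0: G(0) = (9) / (10) = 9/10.

G(0) = 9/10 ≈ 0.9000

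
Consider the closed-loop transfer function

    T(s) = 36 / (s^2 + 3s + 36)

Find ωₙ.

ωₙ = 6 rad/s

Compare the denominator to the standard form s^2 + 2ζωₙs + ωₙ².
ωₙ² = 36, so ωₙ = 6 rad/s.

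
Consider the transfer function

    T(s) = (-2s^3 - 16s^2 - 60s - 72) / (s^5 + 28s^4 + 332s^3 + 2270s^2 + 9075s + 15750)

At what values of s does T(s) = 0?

Set the numerator to zero: -2s^3 - 16s^2 - 60s - 72 = 0, i.e. -2·(s^3 + 8s^2 + 30s + 36) = 0.
Factoring: (s^2 + 6s + 18)(s + 2) = 0.

s = -3 ± 3j, -2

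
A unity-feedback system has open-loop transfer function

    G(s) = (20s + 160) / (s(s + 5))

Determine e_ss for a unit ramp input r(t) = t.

G(s) has one pole at the origin.
This is a Type 1 system. Kv = lim_{s→0} s·G(s) = 160/5 = 32.
e_ss = 1/Kv = 1/(32) = 1/32 ≈ 0.03125.

e_ss = 0.03125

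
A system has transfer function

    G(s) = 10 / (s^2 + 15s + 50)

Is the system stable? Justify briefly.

The denominator s^2 + 15s + 50 factors as (s + 10)(s + 5), giving poles at s = -10, -5.
Since all poles lie strictly in the left half-plane, the system is stable.

stable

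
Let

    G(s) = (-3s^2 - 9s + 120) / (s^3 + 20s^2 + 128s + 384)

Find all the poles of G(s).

s = -4 + 4j, -4 - 4j, -12

The poles are the roots of the denominator s^3 + 20s^2 + 128s + 384 = 0.
Trying s = -12: the polynomial evaluates to 0, so (s + 12) is a factor.
Dividing out leaves s^2 + 8s + 32 = 0.
The quadratic formula then gives s = -4 ± 4j.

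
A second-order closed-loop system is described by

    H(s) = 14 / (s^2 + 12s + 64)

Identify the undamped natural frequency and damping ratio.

ωₙ = 8 rad/s, ζ = 0.75

Compare the denominator to the standard form s^2 + 2ζωₙs + ωₙ².
ωₙ² = 64, so ωₙ = 8 rad/s.
2ζωₙ = 12, so ζ = 12/(2·8) = 0.75.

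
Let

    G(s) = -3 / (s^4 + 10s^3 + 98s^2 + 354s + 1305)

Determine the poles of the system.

s = -3 + 6j, -3 - 6j, -2 + 5j, -2 - 5j

The poles are the roots of the denominator s^4 + 10s^3 + 98s^2 + 354s + 1305 = 0.
No real roots exist; factor into two real quadratics: (s^2 + 6s + 45)(s^2 + 4s + 29) = 0.
Each quadratic gives a conjugate pair via the quadratic formula.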